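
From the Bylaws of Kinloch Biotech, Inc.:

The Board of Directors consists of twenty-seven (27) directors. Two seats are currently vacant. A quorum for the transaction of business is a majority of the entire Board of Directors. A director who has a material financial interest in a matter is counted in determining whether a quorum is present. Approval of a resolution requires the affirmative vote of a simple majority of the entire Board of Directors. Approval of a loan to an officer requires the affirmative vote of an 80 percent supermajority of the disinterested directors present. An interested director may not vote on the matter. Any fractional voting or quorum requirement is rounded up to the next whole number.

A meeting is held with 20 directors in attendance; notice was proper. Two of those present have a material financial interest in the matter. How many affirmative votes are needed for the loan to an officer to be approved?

15

The loan to an officer requires four-fifths of the disinterested directors present (20 − 2 = 18).
4/5 of 18 = 14.40, rounded up to 15.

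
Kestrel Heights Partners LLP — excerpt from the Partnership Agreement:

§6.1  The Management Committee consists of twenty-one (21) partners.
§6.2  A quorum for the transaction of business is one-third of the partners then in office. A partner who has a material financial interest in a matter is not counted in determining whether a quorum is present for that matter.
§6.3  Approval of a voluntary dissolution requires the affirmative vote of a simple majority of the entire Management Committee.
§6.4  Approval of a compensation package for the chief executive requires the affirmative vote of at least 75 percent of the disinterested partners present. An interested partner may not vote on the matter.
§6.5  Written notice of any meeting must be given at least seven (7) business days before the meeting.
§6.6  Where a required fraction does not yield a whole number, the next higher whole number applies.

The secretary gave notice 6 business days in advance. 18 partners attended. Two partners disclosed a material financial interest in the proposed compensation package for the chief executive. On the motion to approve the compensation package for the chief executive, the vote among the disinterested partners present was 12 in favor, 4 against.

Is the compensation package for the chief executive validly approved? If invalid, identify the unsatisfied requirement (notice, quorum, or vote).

Notice: 6 business days given; 7 required (6 < 7). Not satisfied.
Quorum: 18 present, but the 2 interested partners do not count, leaving 16. Quorum is 7. Satisfied.
Vote: the compensation package for the chief executive requires three-fourths of the disinterested partners present (18 − 2 = 16). 3/4 of 16 = 12, so 12 affirmative votes are needed; 12 voted in favor. Satisfied.

Invalid — notice requirement not satisfied.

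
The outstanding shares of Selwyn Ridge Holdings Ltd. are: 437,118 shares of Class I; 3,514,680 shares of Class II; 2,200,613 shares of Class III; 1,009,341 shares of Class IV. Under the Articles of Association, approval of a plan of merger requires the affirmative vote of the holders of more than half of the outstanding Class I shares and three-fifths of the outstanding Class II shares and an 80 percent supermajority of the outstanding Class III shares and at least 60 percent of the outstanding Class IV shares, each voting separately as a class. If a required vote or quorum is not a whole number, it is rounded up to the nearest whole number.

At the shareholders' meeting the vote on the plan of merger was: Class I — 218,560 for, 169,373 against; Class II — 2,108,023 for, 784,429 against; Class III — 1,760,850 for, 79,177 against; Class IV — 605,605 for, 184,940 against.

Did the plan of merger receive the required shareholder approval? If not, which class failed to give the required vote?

Class I: a majority of 437118 is 218560; 218,560 required, 218,560 in favor — approved.
Class II: 3/5 of 3514680 = 2108808; 2,108,808 required, 2,108,023 in favor — not approved.
Class III: 4/5 of 2200613 = 1760490.40, rounded up to 1760491; 1,760,491 required, 1,760,850 in favor — approved.
Class IV: 3/5 of 1009341 = 605604.60, rounded up to 605605; 605,605 required, 605,605 in favor — approved.

Not approved — the Class II shares did not give the required vote.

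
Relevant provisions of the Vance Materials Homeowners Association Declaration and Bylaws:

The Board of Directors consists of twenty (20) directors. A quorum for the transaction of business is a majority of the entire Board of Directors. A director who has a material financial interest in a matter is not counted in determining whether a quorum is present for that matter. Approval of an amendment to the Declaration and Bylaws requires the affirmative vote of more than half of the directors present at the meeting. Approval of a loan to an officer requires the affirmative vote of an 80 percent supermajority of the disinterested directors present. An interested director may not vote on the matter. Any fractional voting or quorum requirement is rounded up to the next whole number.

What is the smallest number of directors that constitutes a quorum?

A majority of 20 is 11.

11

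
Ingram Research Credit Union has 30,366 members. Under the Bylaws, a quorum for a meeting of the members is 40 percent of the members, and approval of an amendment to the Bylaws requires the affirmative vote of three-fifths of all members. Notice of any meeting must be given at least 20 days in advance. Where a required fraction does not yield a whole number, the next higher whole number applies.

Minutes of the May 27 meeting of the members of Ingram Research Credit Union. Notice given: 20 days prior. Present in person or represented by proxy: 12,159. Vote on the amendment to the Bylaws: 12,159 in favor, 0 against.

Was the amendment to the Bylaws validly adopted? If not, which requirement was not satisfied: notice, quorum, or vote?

Invalid — vote requirement not satisfied.

Notice: 20 days given; 20 required. Satisfied.
Quorum: 40% of 30,366 = 12,146.40, rounded up to 12,147; 12,159 present. Satisfied.
Vote: requires three-fifths of all members (30,366); 3/5 of 30366 = 18219.60, rounded up to 18220, so 18,220 needed; 12,159 in favor. Not satisfied.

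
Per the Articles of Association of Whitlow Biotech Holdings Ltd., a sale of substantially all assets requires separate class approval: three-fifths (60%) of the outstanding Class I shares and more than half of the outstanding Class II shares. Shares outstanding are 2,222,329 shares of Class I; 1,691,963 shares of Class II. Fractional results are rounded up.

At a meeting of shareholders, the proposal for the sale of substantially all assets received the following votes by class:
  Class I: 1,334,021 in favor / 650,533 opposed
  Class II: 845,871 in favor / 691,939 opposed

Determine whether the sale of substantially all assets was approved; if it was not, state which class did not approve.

Class I: 3/5 of 2222329 = 1333397.40, rounded up to 1333398; 1,333,398 required, 1,334,021 in favor — approved.
Class II: a majority of 1691963 is 845982; 845,982 required, 845,871 in favor — not approved.

Not approved — the Class II shares did not give the required vote.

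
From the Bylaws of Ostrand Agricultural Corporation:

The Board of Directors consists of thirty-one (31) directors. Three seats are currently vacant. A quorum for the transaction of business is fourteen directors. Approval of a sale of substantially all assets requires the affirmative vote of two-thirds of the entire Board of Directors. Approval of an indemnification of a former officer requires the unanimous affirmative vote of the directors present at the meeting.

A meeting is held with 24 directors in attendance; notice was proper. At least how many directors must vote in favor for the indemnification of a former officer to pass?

24

The indemnification of a former officer requires the unanimous vote of the directors present (24).
Unanimous means all 24.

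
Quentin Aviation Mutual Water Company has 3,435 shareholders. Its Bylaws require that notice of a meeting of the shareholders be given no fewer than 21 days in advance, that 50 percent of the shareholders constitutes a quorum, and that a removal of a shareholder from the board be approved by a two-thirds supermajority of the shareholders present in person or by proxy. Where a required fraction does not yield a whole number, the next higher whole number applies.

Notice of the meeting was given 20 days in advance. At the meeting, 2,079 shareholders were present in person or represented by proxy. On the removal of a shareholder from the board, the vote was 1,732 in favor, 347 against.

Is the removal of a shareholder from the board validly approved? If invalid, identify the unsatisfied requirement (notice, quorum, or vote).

Invalid — notice requirement not satisfied.

Notice: 20 days given; 21 required. Not satisfied.
Quorum: 50% of 3,435 = 1,717.50, rounded up to 1,718; 2,079 present. Satisfied.
Vote: requires two-thirds of those present (2,079); 2/3 of 2079 = 1386, so 1,386 needed; 1,732 in favor. Satisfied.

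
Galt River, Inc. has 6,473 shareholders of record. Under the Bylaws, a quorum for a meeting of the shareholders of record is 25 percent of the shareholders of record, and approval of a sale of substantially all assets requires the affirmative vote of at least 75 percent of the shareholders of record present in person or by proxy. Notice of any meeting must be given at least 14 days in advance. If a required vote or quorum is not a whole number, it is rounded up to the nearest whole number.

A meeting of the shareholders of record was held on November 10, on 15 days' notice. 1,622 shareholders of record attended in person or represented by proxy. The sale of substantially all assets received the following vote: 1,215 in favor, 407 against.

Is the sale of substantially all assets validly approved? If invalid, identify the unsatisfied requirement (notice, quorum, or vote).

Invalid — vote requirement not satisfied.

Notice: 15 days given; 14 required. Satisfied.
Quorum: 25% of 6,473 = 1,618.25, rounded up to 1,619; 1,622 present. Satisfied.
Vote: requires three-fourths of those present (1,622); 3/4 of 1622 = 1216.50, rounded up to 1217, so 1,217 needed; 1,215 in favor. Not satisfied.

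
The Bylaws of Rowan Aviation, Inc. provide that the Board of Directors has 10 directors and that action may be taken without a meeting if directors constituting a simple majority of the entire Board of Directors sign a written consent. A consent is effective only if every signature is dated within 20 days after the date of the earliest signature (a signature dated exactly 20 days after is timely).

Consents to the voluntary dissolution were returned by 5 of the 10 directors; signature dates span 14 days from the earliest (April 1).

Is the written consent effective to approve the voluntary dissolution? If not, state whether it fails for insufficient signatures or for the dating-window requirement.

Not effective — insufficient signatures.

Signatures required: a simple majority of 10 — a majority of 10 is 6, so 6 needed; 5 signed. Insufficient.
Dating window: the latest signature is 14 days after the earliest; the limit is 20 days. Within the window.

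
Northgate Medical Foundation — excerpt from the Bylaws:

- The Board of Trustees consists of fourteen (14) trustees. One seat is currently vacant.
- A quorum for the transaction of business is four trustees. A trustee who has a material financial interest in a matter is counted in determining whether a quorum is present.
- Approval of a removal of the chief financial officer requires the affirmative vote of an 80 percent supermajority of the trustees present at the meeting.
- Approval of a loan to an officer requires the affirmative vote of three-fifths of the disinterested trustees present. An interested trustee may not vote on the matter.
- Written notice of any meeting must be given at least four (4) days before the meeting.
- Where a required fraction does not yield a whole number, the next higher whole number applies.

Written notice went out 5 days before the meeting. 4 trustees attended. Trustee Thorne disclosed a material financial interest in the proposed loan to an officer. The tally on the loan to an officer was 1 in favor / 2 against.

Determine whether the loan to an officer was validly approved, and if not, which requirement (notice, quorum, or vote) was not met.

Invalid — vote requirement not satisfied.

Notice: 5 days given; 4 required (5 ≥ 4). Satisfied.
Quorum: 4 present (interested trustees count toward quorum); quorum is 4. Satisfied.
Vote: the loan to an officer requires three-fifths of the disinterested trustees present (4 − 1 = 3). 3/5 of 3 = 1.80, rounded up to 2, so 2 affirmative votes are needed; 1 voted in favor. Not satisfied.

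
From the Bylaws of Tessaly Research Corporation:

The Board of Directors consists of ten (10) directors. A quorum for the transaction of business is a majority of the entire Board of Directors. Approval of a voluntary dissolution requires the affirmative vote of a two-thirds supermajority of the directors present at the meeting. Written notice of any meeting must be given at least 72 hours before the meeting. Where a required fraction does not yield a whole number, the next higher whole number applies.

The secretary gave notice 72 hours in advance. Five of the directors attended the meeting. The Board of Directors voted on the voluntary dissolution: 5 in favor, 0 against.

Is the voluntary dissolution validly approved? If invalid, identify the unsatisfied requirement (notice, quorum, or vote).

Invalid — quorum requirement not satisfied.

Notice: 72 hours given; 72 required (72 ≥ 72). Satisfied.
Quorum: 5 present; quorum is 6. Not satisfied.
Vote: the voluntary dissolution requires two-thirds of the directors present (5). 2/3 of 5 = 3.33, rounded up to 4, so 4 affirmative votes are needed; 5 voted in favor. Satisfied. (Moot — without a quorum no business can be validly transacted.)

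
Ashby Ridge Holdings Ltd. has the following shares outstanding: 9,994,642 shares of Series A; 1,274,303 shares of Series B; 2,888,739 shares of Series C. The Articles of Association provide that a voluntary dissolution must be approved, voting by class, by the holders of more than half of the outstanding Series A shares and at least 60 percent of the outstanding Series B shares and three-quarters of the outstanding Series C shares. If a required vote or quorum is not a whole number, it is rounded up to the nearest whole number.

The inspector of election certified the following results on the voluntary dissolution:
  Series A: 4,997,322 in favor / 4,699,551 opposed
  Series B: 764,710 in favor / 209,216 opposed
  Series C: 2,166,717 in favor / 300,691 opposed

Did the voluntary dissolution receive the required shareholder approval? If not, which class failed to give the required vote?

Series A: a majority of 9994642 is 4997322; 4,997,322 required, 4,997,322 in favor — approved.
Series B: 3/5 of 1274303 = 764581.80, rounded up to 764582; 764,582 required, 764,710 in favor — approved.
Series C: 3/4 of 2888739 = 2166554.25, rounded up to 2166555; 2,166,555 required, 2,166,717 in favor — approved.

Approved — every class gave the required vote.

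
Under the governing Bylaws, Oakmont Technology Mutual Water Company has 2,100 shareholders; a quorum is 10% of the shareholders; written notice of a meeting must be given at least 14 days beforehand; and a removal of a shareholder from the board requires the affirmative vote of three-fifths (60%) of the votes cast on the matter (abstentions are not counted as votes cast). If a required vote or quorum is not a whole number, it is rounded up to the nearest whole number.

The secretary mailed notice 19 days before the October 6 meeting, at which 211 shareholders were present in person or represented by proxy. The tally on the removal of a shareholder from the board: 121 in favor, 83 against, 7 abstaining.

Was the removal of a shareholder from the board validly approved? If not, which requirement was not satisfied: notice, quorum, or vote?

Invalid — vote requirement not satisfied.

Notice: 19 days given; 14 required. Satisfied.
Quorum: 10% of 2,100 = 210; 211 present. Satisfied.
Vote: requires three-fifths of the votes cast (211 − 7 abstaining = 204); 3/5 of 204 = 122.40, rounded up to 123, so 123 needed; 121 in favor. Not satisfied.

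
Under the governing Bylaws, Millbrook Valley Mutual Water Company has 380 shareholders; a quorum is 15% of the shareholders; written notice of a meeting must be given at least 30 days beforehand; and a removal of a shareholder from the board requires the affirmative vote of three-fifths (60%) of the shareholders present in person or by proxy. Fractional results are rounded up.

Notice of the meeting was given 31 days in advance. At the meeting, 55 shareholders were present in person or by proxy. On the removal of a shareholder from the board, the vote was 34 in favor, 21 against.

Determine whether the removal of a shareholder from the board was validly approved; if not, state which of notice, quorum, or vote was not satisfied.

Invalid — quorum requirement not satisfied.

Notice: 31 days given; 30 required. Satisfied.
Quorum: 15% of 380 = 57; 55 present. Not satisfied.
Vote: requires three-fifths of those present (55); 3/5 of 55 = 33, so 33 needed; 34 in favor. Satisfied.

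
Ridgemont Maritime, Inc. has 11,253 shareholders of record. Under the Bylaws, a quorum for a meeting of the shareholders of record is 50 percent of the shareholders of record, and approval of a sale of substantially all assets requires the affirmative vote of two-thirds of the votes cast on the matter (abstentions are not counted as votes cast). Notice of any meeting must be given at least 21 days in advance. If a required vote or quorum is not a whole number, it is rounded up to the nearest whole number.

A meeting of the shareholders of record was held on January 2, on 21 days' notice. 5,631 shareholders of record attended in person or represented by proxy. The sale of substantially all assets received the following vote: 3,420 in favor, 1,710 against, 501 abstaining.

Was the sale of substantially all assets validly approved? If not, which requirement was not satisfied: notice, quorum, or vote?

Valid — all requirements satisfied.

Notice: 21 days given; 21 required. Satisfied.
Quorum: 50% of 11,253 = 5,626.50, rounded up to 5,627; 5,631 present. Satisfied.
Vote: requires two-thirds of the votes cast (5,631 − 501 abstaining = 5,130); 2/3 of 5130 = 3420, so 3,420 needed; 3,420 in favor. Satisfied.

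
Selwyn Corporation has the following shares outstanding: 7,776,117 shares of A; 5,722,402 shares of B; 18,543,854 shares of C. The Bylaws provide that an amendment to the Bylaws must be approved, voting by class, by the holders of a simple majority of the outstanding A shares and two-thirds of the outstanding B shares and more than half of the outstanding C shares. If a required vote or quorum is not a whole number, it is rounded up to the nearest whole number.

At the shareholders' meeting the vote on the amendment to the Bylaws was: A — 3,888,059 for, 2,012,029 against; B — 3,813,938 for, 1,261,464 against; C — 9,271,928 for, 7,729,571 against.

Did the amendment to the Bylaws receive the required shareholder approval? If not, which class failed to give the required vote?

Not approved — the B shares did not give the required vote.

A: a majority of 7776117 is 3888059; 3,888,059 required, 3,888,059 in favor — approved.
B: 2/3 of 5722402 = 3814934.67, rounded up to 3814935; 3,814,935 required, 3,813,938 in favor — not approved.
C: a majority of 18543854 is 9271928; 9,271,928 required, 9,271,928 in favor — approved.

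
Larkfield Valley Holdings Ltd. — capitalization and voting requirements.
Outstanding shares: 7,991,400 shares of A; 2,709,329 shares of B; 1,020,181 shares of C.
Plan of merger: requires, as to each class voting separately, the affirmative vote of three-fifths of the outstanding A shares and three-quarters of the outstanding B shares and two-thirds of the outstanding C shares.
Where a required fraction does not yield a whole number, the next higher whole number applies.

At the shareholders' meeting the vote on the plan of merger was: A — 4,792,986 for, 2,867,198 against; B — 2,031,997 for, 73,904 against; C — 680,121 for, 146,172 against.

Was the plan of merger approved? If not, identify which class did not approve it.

Not approved — the A shares did not give the required vote.

A: 3/5 of 7991400 = 4794840; 4,794,840 required, 4,792,986 in favor — not approved.
B: 3/4 of 2709329 = 2031996.75, rounded up to 2031997; 2,031,997 required, 2,031,997 in favor — approved.
C: 2/3 of 1020181 = 680120.67, rounded up to 680121; 680,121 required, 680,121 in favor — approved.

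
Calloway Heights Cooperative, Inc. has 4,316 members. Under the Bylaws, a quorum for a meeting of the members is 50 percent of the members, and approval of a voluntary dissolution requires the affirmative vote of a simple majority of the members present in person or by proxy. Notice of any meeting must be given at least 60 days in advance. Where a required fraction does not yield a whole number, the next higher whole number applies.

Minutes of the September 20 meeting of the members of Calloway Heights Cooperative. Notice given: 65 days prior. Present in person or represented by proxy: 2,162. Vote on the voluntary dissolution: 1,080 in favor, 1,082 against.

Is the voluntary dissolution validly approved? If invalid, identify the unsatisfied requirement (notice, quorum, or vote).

Notice: 65 days given; 60 required. Satisfied.
Quorum: 50% of 4,316 = 2,158; 2,162 present. Satisfied.
Vote: requires a majority of those present (2,162); a majority of 2162 is 1082, so 1,082 needed; 1,080 in favor. Not satisfied.

Invalid — vote requirement not satisfied.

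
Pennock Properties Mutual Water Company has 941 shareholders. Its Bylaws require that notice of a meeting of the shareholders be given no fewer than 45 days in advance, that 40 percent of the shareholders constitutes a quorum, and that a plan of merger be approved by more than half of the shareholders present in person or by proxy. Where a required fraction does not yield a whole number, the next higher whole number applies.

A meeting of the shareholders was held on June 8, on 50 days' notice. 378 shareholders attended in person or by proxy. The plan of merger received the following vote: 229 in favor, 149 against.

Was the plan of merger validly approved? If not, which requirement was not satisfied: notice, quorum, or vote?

Valid — all requirements satisfied.

Notice: 50 days given; 45 required. Satisfied.
Quorum: 40% of 941 = 376.40, rounded up to 377; 378 present. Satisfied.
Vote: requires a majority of those present (378); a majority of 378 is 190, so 190 needed; 229 in favor. Satisfied.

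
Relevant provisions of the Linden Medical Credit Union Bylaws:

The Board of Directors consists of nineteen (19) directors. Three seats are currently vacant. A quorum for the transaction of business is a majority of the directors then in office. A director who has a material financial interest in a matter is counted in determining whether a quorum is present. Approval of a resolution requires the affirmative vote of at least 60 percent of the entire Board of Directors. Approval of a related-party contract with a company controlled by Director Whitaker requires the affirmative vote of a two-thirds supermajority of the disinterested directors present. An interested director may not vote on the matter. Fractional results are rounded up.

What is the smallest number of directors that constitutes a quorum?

A majority of 16 is 9.

9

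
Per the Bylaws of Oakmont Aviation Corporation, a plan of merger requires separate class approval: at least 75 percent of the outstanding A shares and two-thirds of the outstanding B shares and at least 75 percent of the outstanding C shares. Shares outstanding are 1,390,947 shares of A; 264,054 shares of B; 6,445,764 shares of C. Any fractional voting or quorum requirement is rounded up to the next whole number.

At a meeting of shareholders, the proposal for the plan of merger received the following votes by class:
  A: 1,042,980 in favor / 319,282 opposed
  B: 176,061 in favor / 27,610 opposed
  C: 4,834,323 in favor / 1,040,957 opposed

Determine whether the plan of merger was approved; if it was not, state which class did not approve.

Not approved — the A shares did not give the required vote.

A: 3/4 of 1390947 = 1043210.25, rounded up to 1043211; 1,043,211 required, 1,042,980 in favor — not approved.
B: 2/3 of 264054 = 176036; 176,036 required, 176,061 in favor — approved.
C: 3/4 of 6445764 = 4834323; 4,834,323 required, 4,834,323 in favor — approved.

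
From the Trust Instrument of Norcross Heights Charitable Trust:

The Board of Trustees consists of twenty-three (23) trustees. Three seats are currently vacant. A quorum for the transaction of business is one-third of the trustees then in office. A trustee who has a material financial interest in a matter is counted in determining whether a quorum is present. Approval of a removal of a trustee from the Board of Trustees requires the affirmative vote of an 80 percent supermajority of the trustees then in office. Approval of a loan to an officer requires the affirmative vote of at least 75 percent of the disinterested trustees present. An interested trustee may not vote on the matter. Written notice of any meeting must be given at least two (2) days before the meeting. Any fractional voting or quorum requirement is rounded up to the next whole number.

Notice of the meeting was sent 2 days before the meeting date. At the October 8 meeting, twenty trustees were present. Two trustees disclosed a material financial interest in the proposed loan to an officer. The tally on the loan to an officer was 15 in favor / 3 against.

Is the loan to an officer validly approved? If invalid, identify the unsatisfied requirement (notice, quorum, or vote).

Valid — all requirements satisfied.

Notice: 2 days given; 2 required (2 ≥ 2). Satisfied.
Quorum: 20 present (interested trustees count toward quorum); quorum is 7. Satisfied.
Vote: the loan to an officer requires three-fourths of the disinterested trustees present (20 − 2 = 18). 3/4 of 18 = 13.50, rounded up to 14, so 14 affirmative votes are needed; 15 voted in favor. Satisfied.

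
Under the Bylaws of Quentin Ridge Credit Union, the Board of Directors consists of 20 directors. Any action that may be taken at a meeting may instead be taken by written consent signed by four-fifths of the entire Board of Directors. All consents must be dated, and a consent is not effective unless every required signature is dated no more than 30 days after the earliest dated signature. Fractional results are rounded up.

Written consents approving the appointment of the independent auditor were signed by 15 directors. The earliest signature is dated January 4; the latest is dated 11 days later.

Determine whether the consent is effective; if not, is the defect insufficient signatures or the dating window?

Signatures required: four-fifths of 20 — 4/5 of 20 = 16, so 16 needed; 15 signed. Insufficient.
Dating window: the latest signature is 11 days after the earliest; the limit is 30 days. Within the window.

Not effective — insufficient signatures.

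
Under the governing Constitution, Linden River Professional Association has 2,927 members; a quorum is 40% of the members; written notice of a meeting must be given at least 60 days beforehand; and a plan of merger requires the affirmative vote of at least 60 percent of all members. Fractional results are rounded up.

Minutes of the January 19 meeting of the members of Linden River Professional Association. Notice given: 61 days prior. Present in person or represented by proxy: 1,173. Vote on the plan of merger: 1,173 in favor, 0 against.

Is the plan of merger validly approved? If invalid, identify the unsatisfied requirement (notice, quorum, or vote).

Invalid — vote requirement not satisfied.

Notice: 61 days given; 60 required. Satisfied.
Quorum: 40% of 2,927 = 1,170.80, rounded up to 1,171; 1,173 present. Satisfied.
Vote: requires three-fifths of all members (2,927); 3/5 of 2927 = 1756.20, rounded up to 1757, so 1,757 needed; 1,173 in favor. Not satisfied.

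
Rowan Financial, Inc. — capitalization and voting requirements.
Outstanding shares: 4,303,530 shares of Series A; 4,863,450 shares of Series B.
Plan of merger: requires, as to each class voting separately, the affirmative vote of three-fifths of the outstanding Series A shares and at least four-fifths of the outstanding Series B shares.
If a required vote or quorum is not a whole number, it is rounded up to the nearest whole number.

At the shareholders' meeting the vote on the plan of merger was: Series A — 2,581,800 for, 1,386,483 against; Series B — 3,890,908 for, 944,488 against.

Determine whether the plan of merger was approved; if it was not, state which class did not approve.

Not approved — the Series A shares did not give the required vote.

Series A: 3/5 of 4303530 = 2582118; 2,582,118 required, 2,581,800 in favor — not approved.
Series B: 4/5 of 4863450 = 3890760; 3,890,760 required, 3,890,908 in favor — approved.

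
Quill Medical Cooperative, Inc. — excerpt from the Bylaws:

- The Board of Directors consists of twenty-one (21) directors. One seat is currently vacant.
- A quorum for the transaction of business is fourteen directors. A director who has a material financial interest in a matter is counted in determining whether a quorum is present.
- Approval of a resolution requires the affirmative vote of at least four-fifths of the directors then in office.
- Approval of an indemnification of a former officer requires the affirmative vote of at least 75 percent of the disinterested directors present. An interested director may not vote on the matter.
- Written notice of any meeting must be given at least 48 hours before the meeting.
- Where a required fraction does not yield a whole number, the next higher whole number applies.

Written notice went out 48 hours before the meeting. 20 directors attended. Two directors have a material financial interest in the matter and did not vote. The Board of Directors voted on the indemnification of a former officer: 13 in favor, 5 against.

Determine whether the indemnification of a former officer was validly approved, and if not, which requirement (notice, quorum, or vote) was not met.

Invalid — vote requirement not satisfied.

Notice: 48 hours given; 48 required (48 ≥ 48). Satisfied.
Quorum: 20 present (interested directors count toward quorum); quorum is 14. Satisfied.
Vote: the indemnification of a former officer requires three-fourths of the disinterested directors present (20 − 2 = 18). 3/4 of 18 = 13.50, rounded up to 14, so 14 affirmative votes are needed; 13 voted in favor. Not satisfied.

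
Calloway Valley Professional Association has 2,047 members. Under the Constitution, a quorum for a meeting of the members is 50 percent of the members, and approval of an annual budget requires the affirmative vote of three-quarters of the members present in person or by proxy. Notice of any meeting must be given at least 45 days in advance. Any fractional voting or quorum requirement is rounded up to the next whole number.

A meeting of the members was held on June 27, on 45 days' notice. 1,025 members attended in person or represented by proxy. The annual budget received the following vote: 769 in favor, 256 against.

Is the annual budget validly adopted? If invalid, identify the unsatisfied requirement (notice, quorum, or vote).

Valid — all requirements satisfied.

Notice: 45 days given; 45 required. Satisfied.
Quorum: 50% of 2,047 = 1,023.50, rounded up to 1,024; 1,025 present. Satisfied.
Vote: requires three-fourths of those present (1,025); 3/4 of 1025 = 768.75, rounded up to 769, so 769 needed; 769 in favor. Satisfied.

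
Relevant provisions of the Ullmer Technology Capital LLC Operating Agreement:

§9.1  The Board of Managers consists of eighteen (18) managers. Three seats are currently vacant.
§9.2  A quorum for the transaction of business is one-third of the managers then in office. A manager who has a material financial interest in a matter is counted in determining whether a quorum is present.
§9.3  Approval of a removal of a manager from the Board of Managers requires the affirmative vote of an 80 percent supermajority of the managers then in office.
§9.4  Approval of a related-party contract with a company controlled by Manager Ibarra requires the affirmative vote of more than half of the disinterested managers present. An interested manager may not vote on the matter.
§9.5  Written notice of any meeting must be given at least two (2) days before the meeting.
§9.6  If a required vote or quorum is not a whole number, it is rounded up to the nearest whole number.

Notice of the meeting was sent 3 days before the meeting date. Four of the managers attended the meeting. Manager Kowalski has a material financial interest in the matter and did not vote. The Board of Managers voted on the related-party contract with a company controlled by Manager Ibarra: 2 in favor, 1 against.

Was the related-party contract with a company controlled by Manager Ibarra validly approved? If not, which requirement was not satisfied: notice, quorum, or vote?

Invalid — quorum requirement not satisfied.

Notice: 3 days given; 2 required (3 ≥ 2). Satisfied.
Quorum: 4 present (interested managers count toward quorum); quorum is 5. Not satisfied.
Vote: the related-party contract with a company controlled by Manager Ibarra requires a majority of the disinterested managers present (4 − 1 = 3). A majority of 3 is 2, so 2 affirmative votes are needed; 2 voted in favor. Satisfied. (Moot — without a quorum no business can be validly transacted.)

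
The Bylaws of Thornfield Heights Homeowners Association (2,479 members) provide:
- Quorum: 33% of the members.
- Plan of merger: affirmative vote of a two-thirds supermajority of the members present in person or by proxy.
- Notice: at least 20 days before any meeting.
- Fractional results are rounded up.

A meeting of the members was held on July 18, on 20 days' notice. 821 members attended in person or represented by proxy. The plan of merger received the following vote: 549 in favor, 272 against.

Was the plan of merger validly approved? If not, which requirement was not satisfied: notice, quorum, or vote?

Valid — all requirements satisfied.

Notice: 20 days given; 20 required. Satisfied.
Quorum: 33% of 2,479 = 818.07, rounded up to 819; 821 present. Satisfied.
Vote: requires two-thirds of those present (821); 2/3 of 821 = 547.33, rounded up to 548, so 548 needed; 549 in favor. Satisfied.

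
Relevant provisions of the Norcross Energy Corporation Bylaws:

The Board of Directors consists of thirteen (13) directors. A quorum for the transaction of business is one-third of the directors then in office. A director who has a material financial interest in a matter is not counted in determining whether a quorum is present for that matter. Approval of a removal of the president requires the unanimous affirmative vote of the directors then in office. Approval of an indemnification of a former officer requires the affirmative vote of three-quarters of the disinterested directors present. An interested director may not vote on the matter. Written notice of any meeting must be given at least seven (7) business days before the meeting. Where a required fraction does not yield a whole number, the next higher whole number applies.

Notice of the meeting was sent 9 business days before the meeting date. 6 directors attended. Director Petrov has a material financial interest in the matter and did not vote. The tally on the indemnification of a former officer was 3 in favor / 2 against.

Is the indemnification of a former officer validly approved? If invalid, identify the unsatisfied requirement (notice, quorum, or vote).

Notice: 9 business days given; 7 required (9 ≥ 7). Satisfied.
Quorum: 6 present, but the 1 interested director does not count, leaving 5. Quorum is 5. Satisfied.
Vote: the indemnification of a former officer requires three-fourths of the disinterested directors present (6 − 1 = 5). 3/4 of 5 = 3.75, rounded up to 4, so 4 affirmative votes are needed; 3 voted in favor. Not satisfied.

Invalid — vote requirement not satisfied.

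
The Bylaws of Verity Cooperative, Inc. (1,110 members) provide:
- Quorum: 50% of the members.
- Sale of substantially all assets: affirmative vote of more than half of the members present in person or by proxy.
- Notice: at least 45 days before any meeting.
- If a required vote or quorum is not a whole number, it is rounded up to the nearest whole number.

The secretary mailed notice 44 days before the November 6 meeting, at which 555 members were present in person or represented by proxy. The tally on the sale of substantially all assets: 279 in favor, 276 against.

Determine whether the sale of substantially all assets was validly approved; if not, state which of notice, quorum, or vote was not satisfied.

Notice: 44 days given; 45 required. Not satisfied.
Quorum: 50% of 1,110 = 555; 555 present. Satisfied.
Vote: requires a majority of those present (555); a majority of 555 is 278, so 278 needed; 279 in favor. Satisfied.

Invalid — notice requirement not satisfied.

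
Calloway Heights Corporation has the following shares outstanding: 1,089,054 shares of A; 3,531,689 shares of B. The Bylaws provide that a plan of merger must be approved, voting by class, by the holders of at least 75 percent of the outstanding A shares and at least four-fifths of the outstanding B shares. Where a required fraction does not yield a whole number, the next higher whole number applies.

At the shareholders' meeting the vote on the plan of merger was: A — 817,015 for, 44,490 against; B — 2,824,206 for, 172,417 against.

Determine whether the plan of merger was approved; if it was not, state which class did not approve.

A: 3/4 of 1089054 = 816790.50, rounded up to 816791; 816,791 required, 817,015 in favor — approved.
B: 4/5 of 3531689 = 2825351.20, rounded up to 2825352; 2,825,352 required, 2,824,206 in favor — not approved.

Not approved — the B shares did not give the required vote.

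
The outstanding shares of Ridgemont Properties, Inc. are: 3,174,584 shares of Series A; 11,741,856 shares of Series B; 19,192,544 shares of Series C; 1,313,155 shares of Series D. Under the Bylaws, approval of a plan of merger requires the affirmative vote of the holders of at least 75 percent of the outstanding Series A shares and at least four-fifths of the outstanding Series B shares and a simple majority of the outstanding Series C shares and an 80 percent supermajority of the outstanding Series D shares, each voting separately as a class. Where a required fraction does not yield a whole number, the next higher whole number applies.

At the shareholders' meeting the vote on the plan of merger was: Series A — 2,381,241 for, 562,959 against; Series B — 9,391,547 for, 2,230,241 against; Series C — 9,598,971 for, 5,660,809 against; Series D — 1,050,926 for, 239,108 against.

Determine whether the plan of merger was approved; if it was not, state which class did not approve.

Not approved — the Series B shares did not give the required vote.

Series A: 3/4 of 3174584 = 2380938; 2,380,938 required, 2,381,241 in favor — approved.
Series B: 4/5 of 11741856 = 9393484.80, rounded up to 9393485; 9,393,485 required, 9,391,547 in favor — not approved.
Series C: a majority of 19192544 is 9596273; 9,596,273 required, 9,598,971 in favor — approved.
Series D: 4/5 of 1313155 = 1050524; 1,050,524 required, 1,050,926 in favor — approved.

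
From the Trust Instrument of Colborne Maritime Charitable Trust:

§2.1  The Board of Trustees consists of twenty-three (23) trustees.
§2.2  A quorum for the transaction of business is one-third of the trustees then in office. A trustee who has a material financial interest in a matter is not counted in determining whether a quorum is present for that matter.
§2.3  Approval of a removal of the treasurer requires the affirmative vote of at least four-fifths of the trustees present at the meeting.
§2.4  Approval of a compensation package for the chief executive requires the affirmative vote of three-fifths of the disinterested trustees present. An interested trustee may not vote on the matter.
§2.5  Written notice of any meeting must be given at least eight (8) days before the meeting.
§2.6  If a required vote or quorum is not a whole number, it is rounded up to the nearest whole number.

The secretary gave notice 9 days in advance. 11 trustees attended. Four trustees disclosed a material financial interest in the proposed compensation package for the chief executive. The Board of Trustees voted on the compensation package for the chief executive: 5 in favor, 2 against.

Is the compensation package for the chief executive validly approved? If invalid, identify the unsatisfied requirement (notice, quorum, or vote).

Notice: 9 days given; 8 required (9 ≥ 8). Satisfied.
Quorum: 11 present, but the 4 interested trustees do not count, leaving 7. Quorum is 8. Not satisfied.
Vote: the compensation package for the chief executive requires three-fifths of the disinterested trustees present (11 − 4 = 7). 3/5 of 7 = 4.20, rounded up to 5, so 5 affirmative votes are needed; 5 voted in favor. Satisfied. (Moot — without a quorum no business can be validly transacted.)

Invalid — quorum requirement not satisfied.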